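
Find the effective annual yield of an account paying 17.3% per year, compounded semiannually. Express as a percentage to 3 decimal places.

18.048%

One year is 2 periods at 0.0865 each: (1 + 0.0865)^2 ≈ 1.180482.
EAR = 1.180482 − 1 ≈ 18.04823%.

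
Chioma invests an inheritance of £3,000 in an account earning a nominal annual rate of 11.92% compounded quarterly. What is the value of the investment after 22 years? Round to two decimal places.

£39,753.50

Growth factor = (1 + 0.0298)^88 ≈ 13.251166144.
A ≈ 3,000 × 13.251166144 ≈ 39,753.4984.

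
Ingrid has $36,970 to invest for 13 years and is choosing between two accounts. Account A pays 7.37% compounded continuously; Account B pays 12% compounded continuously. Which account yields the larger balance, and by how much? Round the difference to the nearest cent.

Account B, by $79,562.48

A: e^(0.0737·13) = e^0.9581 ≈ 2.6067389613, so 36,970 × 2.6067389613 ≈ 96,371.1394.
B: e^(0.12·13) = e^1.56 ≈ 4.75882124514, so 36,970 × 4.75882124514 ≈ 175,933.6214.
Difference ≈ 79,562.4820 in favor of B.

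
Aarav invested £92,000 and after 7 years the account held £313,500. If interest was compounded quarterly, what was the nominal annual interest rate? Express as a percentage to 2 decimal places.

17.90%

(1 + r/4)^28 = 313,500/92,000 = 3.40761.
1 + r/4 = 3.40761^(1/28) ≈ 1.044759, so r/4 ≈ 0.0447589.
r ≈ 4·0.0447589 = 17.90354%.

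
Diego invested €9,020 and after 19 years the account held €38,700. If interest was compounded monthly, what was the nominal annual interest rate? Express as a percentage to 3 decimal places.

(1 + r/12)^228 = 38,700/9,020 = 4.29047.
1 + r/12 = 4.29047^(1/228) ≈ 1.006408, so r/12 ≈ 0.00640814.
r ≈ 12·0.00640814 = 7.68977%.

7.690%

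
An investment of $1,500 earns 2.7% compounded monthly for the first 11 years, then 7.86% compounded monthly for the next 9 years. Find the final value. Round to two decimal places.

After 11 years at 2.7%: 1,500 × 1.345366377 ≈ 2,018.0496.
Then 9 years at 7.86%: 2,018.0496 × 2.024035583 ≈ 4,084.6041.

$4,084.60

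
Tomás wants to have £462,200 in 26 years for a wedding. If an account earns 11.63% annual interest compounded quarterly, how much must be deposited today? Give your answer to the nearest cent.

Periodic rate = 11.63%/4 = 0.029075; 104 periods.
P = 462,200/(1 + 0.029075)^104 ≈ 462,200/19.7011185101 ≈ 23,460.5969.

£23,460.60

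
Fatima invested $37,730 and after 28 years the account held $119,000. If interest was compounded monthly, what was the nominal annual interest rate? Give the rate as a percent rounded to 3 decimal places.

4.109%

The 336-period growth factor is 119,000/37,730 = 3.15399.
r/12 = 3.15399^(1/336) − 1 ≈ 0.0034245, so r ≈ 12·0.0034245 = 4.10941%.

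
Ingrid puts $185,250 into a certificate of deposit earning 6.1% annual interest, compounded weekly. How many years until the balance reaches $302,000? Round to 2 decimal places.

We need (1 + 0.00117308)^(52t) = 1.6302, so 52t = ln 1.6302 / ln 1.001173 ≈ 416.8587.
t ≈ 416.8587/52 = 8.0165 years.

8.02 years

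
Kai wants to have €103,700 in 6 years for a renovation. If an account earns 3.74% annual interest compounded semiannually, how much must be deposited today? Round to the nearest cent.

€83,027.71

Periodic rate = 3.74%/2 = 0.0187; 12 periods.
P = 103,700/(1 + 0.0187)^12 ≈ 103,700/1.24898054601 ≈ 83,027.7143.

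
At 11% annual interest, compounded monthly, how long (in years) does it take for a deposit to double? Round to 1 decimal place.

6.3 years

(1 + 0.00916667)^(12t) = 2.
12t = ln 2 / ln(1 + 0.00916667) ≈ 0.69315/0.00912491 ≈ 75.9621.
t ≈ 6.3302.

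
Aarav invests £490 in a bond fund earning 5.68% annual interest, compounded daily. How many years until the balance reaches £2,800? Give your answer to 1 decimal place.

30.7 years

(1 + 0.000155616)^(365t) = 2,800/490 = 5.7143.
365t·ln(1 + 0.000155616) = ln(5.7143); 365t = 1.743/0.000155604 ≈ 11201.2904.
t ≈ 30.6885 years.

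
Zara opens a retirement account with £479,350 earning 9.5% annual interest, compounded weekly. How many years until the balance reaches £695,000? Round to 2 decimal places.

We need (1 + 0.00182692)^(52t) = 1.4499, so 52t = ln 1.4499 / ln 1.001827 ≈ 203.5226.
t ≈ 203.5226/52 = 3.9139 years.

3.91 years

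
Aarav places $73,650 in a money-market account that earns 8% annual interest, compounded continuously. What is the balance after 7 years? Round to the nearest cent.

$128,937.03

A = P·e^(rt) = 73,650·e^(0.08·7) = 73,650·e^0.56.
e^0.56 ≈ 1.7506725003, so A ≈ 128,937.0296.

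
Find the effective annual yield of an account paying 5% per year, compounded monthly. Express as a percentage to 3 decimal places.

EAR = (1 + 5%/12)^12 − 1 = (1 + 0.00416667)^12 − 1.
(1 + 0.00416667)^12 ≈ 1.051162, so EAR ≈ 5.11619%.

5.116%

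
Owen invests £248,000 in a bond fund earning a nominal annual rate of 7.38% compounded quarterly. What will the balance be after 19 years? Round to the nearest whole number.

Growth factor = (1 + 0.01845)^76 ≈ 4.01252869378.
A ≈ 248,000 × 4.01252869378 ≈ 995,107.1161.

£995,107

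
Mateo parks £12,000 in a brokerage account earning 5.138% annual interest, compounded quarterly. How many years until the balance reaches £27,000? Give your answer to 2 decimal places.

(1 + 0.012845)^(4t) = 27,000/12,000 = 2.25.
4t·ln(1 + 0.012845) = ln(2.25); 4t = 0.81093/0.0127632 ≈ 63.5366.
t ≈ 15.8841 years.

15.88 years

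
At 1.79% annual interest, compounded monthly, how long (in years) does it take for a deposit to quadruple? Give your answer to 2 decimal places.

77.50 years

(1 + 0.00149167)^(12t) = 4.
12t = ln 4 / ln(1 + 0.00149167) ≈ 1.3863/0.00149056 ≈ 930.0523.
t ≈ 77.5044.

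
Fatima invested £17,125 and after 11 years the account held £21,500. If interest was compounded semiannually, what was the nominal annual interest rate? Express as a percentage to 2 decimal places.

(1 + r/2)^22 = 21,500/17,125 = 1.25547.
1 + r/2 = 1.25547^(1/22) ≈ 1.010395, so r/2 ≈ 0.0103952.
r ≈ 2·0.0103952 = 2.07904%.

2.08%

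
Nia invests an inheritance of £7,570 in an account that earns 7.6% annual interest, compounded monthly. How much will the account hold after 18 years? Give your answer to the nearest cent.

£29,603.11

Growth factor = (1 + 0.076/12)^216 ≈ 3.9105819695.
A ≈ 7,570 × 3.9105819695 ≈ 29,603.1055.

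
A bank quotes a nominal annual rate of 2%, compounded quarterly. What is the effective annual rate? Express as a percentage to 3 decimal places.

2.015%

EAR = (1 + 2%/4)^4 − 1 = (1 + 0.005)^4 − 1.
(1 + 0.005)^4 ≈ 1.020151, so EAR ≈ 2.01505%.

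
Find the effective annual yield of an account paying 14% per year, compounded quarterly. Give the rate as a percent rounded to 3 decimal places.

14.752%

EAR = (1 + 14%/4)^4 − 1 = (1 + 0.035)^4 − 1.
(1 + 0.035)^4 ≈ 1.147523, so EAR ≈ 14.75230%.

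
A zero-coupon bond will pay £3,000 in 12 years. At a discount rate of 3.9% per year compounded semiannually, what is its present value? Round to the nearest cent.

Growth factor = (1 + 0.0195)^24 ≈ 1.589620748.
P = 3,000/1.589620748 ≈ 1,887.2426.

£1,887.24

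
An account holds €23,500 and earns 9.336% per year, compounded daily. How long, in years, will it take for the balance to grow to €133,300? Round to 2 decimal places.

18.59 years

(1 + 0.000255781)^(365t) = 133,300/23,500 = 5.6723.
365t·ln(1 + 0.000255781) = ln(5.6723); 365t = 1.7356/0.000255748 ≈ 6786.3718.
t ≈ 18.5928 years.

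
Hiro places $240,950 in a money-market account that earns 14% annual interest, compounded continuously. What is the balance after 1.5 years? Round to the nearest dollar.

$297,255

A = P·e^(rt) = 240,950·e^(0.14·1.5) = 240,950·e^0.21.
e^0.21 ≈ 1.23367805996, so A ≈ 297,254.7285.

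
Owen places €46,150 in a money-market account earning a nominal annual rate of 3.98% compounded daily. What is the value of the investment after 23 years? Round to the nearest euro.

Periodic rate = 3.98%/365 = 0.000109041; periods = 365·23 = 8395.
A = 46,150·(1 + 0.0398/365)^8395 ≈ 46,150·2.49764951476 ≈ 115,266.5251.

€115,267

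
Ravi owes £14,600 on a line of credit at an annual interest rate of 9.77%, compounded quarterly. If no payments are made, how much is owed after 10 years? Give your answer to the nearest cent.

Periodic rate = 9.77%/4 = 0.024425; periods = 4·10 = 40.
A = 14,600·(1 + 0.024425)^40 ≈ 14,600·2.625468045 ≈ 38,331.8335.

£38,331.83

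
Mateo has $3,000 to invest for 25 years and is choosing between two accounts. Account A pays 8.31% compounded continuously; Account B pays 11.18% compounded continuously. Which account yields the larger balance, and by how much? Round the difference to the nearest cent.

Account A growth factor: e^(0.0831·25) = e^2.0775 ≈ 7.9844827351; balance ≈ 23,953.4482.
Account B growth factor: e^(0.1118·25) = e^2.795 ≈ 16.362628753; balance ≈ 49,087.8863.
Account B is larger by 25,134.4381.

Account B, by $25,134.44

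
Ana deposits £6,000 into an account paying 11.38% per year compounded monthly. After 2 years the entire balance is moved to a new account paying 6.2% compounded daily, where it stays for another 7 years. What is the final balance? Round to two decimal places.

£11,614.45

After 2 years at 11.38%: 6,000 × 1.2542371905 ≈ 7,525.4231.
Then 7 years at 6.2%: 7,525.4231 × 1.5433619848 ≈ 11,614.4520.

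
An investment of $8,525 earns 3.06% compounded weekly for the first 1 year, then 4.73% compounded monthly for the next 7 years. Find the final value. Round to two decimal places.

$12,231.85

After 1 years at 3.06%: 8,525 × 1.0310637126 ≈ 8,789.8182.
Then 7 years at 4.73%: 8,789.8182 × 1.3915930455 ≈ 12,231.8498.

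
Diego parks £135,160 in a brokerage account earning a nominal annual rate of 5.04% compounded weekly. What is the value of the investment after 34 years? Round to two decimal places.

Growth factor = (1 + 0.0504/52)^1768 ≈ 5.54429848252.
A ≈ 135,160 × 5.54429848252 ≈ 749,367.3829.

£749,367.38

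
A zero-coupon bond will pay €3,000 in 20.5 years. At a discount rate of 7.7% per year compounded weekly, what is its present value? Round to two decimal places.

Periodic rate = 7.7%/52 = 0.00148077; 1066 periods.
P = 3,000/(1 + 0.077/52)^1066 ≈ 3,000/4.842022258 ≈ 619.5758.

€619.58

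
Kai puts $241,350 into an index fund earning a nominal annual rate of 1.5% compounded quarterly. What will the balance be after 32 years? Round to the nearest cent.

$389,689.55

Growth factor = (1 + 0.00375)^128 ≈ 1.61462421226.
A ≈ 241,350 × 1.61462421226 ≈ 389,689.5536.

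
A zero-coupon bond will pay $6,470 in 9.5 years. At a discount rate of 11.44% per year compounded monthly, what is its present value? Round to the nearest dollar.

Periodic rate = 11.44%/12 = 0.00953333; 114 periods.
P = 6,470/(1 + 0.1144/12)^114 ≈ 6,470/2.949549 ≈ 2,193.5557.

$2,194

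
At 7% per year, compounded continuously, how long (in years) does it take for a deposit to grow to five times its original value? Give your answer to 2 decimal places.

22.99 years

e^(0.07t) = 5, so 0.07t = ln 5 ≈ 1.6094.
t ≈ 1.6094/0.07 ≈ 22.9920.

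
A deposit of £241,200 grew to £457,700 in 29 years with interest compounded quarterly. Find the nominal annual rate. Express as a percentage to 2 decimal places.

The 116-period growth factor is 457,700/241,200 = 1.8976.
r/4 = 1.8976^(1/116) − 1 ≈ 0.00553758, so r ≈ 4·0.00553758 = 2.21503%.

2.22%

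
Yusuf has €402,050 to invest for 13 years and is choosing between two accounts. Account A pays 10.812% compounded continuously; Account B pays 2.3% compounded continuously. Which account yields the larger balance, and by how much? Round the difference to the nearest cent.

Account A growth factor: e^(0.10812·13) = e^1.40556 ≈ 4.077809675405; balance ≈ 1,639,483.3800.
Account B growth factor: e^(0.023·13) = e^0.299 ≈ 1.34850962347; balance ≈ 542,168.2941.
Account A is larger by 1,097,315.0859.

Account A, by €1,097,315.09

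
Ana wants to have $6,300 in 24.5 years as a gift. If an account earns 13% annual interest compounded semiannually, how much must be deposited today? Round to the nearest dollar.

Periodic rate = 13%/2 = 0.065; 49 periods.
P = 6,300/(1 + 0.065)^49 ≈ 6,300/21.88420533 ≈ 287.8789.

$288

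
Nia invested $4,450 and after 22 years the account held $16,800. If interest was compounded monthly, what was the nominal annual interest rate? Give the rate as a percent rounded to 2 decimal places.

The 264-period growth factor is 16,800/4,450 = 3.77528.
r/12 = 3.77528^(1/264) − 1 ≈ 0.00504478, so r ≈ 12·0.00504478 = 6.05374%.

6.05%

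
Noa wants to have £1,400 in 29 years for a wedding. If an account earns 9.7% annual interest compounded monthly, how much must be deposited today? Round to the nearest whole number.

£85

Growth factor = (1 + 0.097/12)^348 ≈ 16.47248956.
P = 1,400/16.47248956 ≈ 84.9902.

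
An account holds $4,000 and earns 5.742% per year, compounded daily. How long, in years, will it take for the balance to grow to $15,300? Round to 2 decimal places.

(1 + 0.000157315)^(365t) = 15,300/4,000 = 3.825.
365t·ln(1 + 0.000157315) = ln(3.825); 365t = 1.3416/0.000157303 ≈ 8528.5154.
t ≈ 23.3658 years.

23.37 years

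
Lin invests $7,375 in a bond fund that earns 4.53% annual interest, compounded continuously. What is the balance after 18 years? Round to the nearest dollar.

$16,668

A = P·e^(rt) = 7,375·e^(0.0453·18) = 7,375·e^0.8154.
e^0.8154 ≈ 2.2600795234, so A ≈ 16,668.0865.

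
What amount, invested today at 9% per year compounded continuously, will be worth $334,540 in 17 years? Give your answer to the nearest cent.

P = A·e^(−rt) = 334,540·e^(−1.53).
e^(−1.53) ≈ 0.216535667316, so P ≈ 72,439.8421.

$72,439.84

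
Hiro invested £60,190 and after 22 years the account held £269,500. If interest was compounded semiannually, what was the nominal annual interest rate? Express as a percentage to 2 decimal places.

6.93%

The 44-period growth factor is 269,500/60,190 = 4.47749.
r/2 = 4.47749^(1/44) − 1 ≈ 0.0346566, so r ≈ 2·0.0346566 = 6.93132%.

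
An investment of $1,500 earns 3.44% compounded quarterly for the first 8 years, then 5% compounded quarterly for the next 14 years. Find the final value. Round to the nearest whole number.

$3,956

After 8 years at 3.44%: 1,500 × 1.315245554 ≈ 1,972.8683.
Then 14 years at 5%: 1,972.8683 × 2.005034204 ≈ 3,955.6685.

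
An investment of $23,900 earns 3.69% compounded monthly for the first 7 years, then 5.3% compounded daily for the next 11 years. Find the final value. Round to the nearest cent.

$55,408.88

After 7 years at 3.69%: 23,900 × 1.2942141487 ≈ 30,931.7182.
Then 11 years at 5.3%: 30,931.7182 × 1.7913287747 ≈ 55,408.8768.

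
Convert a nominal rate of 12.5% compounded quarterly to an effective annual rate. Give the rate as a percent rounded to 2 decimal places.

EAR = (1 + 12.5%/4)^4 − 1 = (1 + 0.03125)^4 − 1.
(1 + 0.03125)^4 ≈ 1.130982, so EAR ≈ 13.09824%.

13.10%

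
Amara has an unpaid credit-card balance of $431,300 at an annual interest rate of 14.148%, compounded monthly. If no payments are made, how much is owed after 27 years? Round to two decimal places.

Growth factor = (1 + 0.01179)^324 ≈ 44.594778671438.
A ≈ 431,300 × 44.594778671438 ≈ 19,233,728.0410.

$19,233,728.04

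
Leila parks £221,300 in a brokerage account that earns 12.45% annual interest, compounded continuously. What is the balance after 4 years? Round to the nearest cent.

A = P·e^(rt) = 221,300·e^(0.1245·4) = 221,300·e^0.498.
e^0.498 ≈ 1.6454271234, so A ≈ 364,133.0224.

£364,133.02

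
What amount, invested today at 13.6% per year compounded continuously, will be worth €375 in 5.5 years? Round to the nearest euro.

P = A·e^(−rt) = 375·e^(−0.748).
e^(−0.748) ≈ 0.473312231, so P ≈ 177.4921.

€177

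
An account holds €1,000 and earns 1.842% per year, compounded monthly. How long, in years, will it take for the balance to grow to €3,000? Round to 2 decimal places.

We need (1 + 0.001535)^(12t) = 3, so 12t = ln 3 / ln 1.001535 ≈ 716.2575.
t ≈ 716.2575/12 = 59.6881 years.

59.69 years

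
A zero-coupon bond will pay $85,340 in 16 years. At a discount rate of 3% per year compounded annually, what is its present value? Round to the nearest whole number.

Growth factor = (1 + 0.03)^16 ≈ 1.6047064391.
P = 85,340/1.6047064391 ≈ 53,181.0666.

$53,181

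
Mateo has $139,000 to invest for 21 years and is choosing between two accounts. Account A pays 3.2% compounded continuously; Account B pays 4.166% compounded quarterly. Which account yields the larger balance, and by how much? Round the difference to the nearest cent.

Account A growth factor: e^(0.032·21) = e^0.672 ≈ 1.95814970636; balance ≈ 272,182.8092.
Account B growth factor: (1 + 0.010415)^84 ≈ 2.38771192581; balance ≈ 331,891.9577.
Account B is larger by 59,709.1485.

Account B, by $59,709.15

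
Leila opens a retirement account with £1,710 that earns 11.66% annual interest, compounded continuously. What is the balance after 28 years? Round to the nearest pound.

A = P·e^(rt) = 1,710·e^(0.1166·28) = 1,710·e^3.2648.
e^3.2648 ≈ 26.174875492, so A ≈ 44,759.0371.

£44,759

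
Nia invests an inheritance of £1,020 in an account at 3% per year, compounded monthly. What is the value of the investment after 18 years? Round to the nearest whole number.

Growth factor = (1 + 0.0025)^216 ≈ 1.714850874.
A ≈ 1,020 × 1.714850874 ≈ 1,749.1479.

£1,749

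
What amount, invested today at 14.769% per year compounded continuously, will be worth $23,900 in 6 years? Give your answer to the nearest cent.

$9,852.63

P = A·e^(−rt) = 23,900·e^(−0.88614).
e^(−0.88614) ≈ 0.4122439472, so P ≈ 9,852.6303.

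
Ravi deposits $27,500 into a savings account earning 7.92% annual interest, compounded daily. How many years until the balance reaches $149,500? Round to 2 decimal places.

We need (1 + 0.000216986)^(365t) = 5.4364, so 365t = ln 5.4364 / ln 1.000217 ≈ 7803.6911.
t ≈ 7803.6911/365 = 21.3800 years.

21.38 years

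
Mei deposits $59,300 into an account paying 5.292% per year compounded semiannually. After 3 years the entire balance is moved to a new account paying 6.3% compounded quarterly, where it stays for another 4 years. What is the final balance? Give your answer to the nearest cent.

After 3 years at 5.292%: 59,300 × 1.1696399146 ≈ 69,359.6469.
Then 4 years at 6.3%: 69,359.6469 × 1.2840717634 ≈ 89,062.7641.

$89,062.76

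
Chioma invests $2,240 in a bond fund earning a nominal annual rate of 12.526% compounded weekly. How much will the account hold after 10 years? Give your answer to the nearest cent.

$7,826.92

Periodic rate = 12.526%/52 = 0.00240885; periods = 52·10 = 520.
A = 2,240·(1 + 0.12526/52)^520 ≈ 2,240·3.494162637 ≈ 7,826.9243.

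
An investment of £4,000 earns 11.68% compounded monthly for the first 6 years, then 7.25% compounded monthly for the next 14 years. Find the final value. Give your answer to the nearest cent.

£22,101.64

Phase 1: 4,000·(1 + 0.1168/12)^72 ≈ 8,034.1867.
Phase 2: 8,034.1867·(1 + 0.0725/12)^168 ≈ 22,101.6423.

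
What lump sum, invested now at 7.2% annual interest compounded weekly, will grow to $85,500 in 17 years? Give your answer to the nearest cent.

Growth factor = (1 + 0.072/52)^884 ≈ 3.3978857392.
P = 85,500/3.3978857392 ≈ 25,162.7060.

$25,162.71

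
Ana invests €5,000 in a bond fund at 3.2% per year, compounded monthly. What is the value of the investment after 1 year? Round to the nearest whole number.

Periodic rate = 3.2%/12 = 0.00266667; periods = 12·1 = 12.
A = 5,000·(1 + 0.032/12)^12 ≈ 5,000·1.03247353 ≈ 5,162.3677.

€5,162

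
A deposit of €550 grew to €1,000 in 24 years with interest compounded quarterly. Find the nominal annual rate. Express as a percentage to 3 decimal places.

(1 + r/4)^96 = 1,000/550 = 1.81818.
1 + r/4 = 1.81818^(1/96) ≈ 1.006247, so r/4 ≈ 0.0062469.
r ≈ 4·0.0062469 = 2.49876%.

2.499%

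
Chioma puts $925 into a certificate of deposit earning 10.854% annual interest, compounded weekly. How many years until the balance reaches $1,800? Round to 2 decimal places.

(1 + 0.00208731)^(52t) = 1,800/925 = 1.9459.
52t·ln(1 + 0.00208731) = ln(1.9459); 52t = 0.66575/0.00208513 ≈ 319.2834.
t ≈ 6.1401 years.

6.14 years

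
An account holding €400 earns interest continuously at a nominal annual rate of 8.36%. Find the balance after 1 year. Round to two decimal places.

A = P·e^(rt) = 400·e^(0.0836·1) = 400·e^0.0836.
e^0.0836 ≈ 1.08719393, so A ≈ 434.8776.

€434.88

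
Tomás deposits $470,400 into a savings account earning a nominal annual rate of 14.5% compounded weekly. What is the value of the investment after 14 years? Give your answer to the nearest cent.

Growth factor = (1 + 0.145/52)^728 ≈ 7.592606630239.
A ≈ 470,400 × 7.592606630239 ≈ 3,571,562.1589.

$3,571,562.16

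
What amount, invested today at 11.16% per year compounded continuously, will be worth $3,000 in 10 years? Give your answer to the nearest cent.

$982.76

P = A·e^(−rt) = 3,000·e^(−1.116).
e^(−1.116) ≈ 0.3275875275, so P ≈ 982.7626.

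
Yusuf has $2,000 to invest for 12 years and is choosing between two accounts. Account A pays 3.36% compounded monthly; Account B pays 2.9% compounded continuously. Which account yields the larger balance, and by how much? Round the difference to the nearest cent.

Account A, by $159.06

Account A growth factor: (1 + 0.0028)^144 ≈ 1.49576319; balance ≈ 2,991.5264.
Account B growth factor: e^(0.029·12) = e^0.348 ≈ 1.41623225; balance ≈ 2,832.4645.
Account A is larger by 159.0619.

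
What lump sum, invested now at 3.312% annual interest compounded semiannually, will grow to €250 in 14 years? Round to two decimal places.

Periodic rate = 3.312%/2 = 0.01656; 28 periods.
P = 250/(1 + 0.01656)^28 ≈ 250/1.58388802 ≈ 157.8394.

€157.84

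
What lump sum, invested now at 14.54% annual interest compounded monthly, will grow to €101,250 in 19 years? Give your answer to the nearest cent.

€6,498.66

Growth factor = (1 + 0.1454/12)^228 ≈ 15.5801431318.
P = 101,250/15.5801431318 ≈ 6,498.6566.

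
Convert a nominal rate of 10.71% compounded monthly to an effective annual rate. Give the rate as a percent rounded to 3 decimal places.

11.252%

One year is 12 periods at 0.008925 each: (1 + 0.008925)^12 ≈ 1.112517.
EAR = 1.112517 − 1 ≈ 11.25169%.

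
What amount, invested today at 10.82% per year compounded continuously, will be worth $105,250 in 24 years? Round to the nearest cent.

P = A·e^(−rt) = 105,250·e^(−2.5968).
e^(−2.5968) ≈ 0.0745116343513, so P ≈ 7,842.3495.

$7,842.35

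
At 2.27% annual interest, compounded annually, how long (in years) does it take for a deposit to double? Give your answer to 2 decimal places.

30.88 years

(1 + 0.0227)^t = 2.
t = ln 2 / ln(1 + 0.0227) ≈ 0.69315/0.0224462 ≈ 30.8804.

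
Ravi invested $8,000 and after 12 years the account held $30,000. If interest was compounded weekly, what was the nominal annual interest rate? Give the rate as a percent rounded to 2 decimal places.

11.03%

(1 + r/52)^624 = 30,000/8,000 = 3.75.
1 + r/52 = 3.75^(1/624) ≈ 1.00212, so r/52 ≈ 0.00212044.
r ≈ 52·0.00212044 = 11.02631%.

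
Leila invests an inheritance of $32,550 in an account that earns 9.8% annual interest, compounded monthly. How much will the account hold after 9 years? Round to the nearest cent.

$78,350.74

Growth factor = (1 + 0.098/12)^108 ≈ 2.4070886516.
A ≈ 32,550 × 2.4070886516 ≈ 78,350.7356.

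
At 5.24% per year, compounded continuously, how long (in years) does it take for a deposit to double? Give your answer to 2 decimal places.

e^(0.0524t) = 2, so 0.0524t = ln 2 ≈ 0.69315.
t ≈ 0.69315/0.0524 ≈ 13.2280.

13.23 years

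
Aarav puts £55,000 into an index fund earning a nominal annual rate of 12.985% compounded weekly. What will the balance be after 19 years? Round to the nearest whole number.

Periodic rate = 12.985%/52 = 0.00249712; periods = 52·19 = 988.
A = 55,000·(1 + 0.12985/52)^988 ≈ 55,000·11.7526028986 ≈ 646,393.1594.

£646,393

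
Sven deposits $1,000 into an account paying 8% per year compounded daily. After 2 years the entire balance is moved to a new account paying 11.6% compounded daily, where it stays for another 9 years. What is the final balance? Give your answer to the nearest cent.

$3,332.81

After 2 years at 8%: 1,000 × 1.173490298 ≈ 1,173.4903.
Then 9 years at 11.6%: 1,173.4903 × 2.840085449 ≈ 3,332.8127.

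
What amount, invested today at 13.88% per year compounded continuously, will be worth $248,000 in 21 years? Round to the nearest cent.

$13,445.29

P = A·e^(−rt) = 248,000·e^(−2.9148).
e^(−2.9148) ≈ 0.0542148729233, so P ≈ 13,445.2885.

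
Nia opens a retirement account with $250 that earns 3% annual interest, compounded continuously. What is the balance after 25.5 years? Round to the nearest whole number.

A = P·e^(rt) = 250·e^(0.03·25.5) = 250·e^0.765.
e^0.765 ≈ 2.14899437, so A ≈ 537.2486.

$537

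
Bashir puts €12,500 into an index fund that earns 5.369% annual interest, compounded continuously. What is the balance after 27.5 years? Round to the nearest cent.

A = P·e^(rt) = 12,500·e^(0.05369·27.5) = 12,500·e^1.476475.
e^1.476475 ≈ 4.3774878079, so A ≈ 54,718.5976.

€54,718.60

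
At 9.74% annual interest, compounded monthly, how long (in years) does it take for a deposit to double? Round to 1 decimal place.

7.1 years

(1 + 0.00811667)^(12t) = 2.
12t = ln 2 / ln(1 + 0.00811667) ≈ 0.69315/0.0080839 ≈ 85.7441.
t ≈ 7.1453.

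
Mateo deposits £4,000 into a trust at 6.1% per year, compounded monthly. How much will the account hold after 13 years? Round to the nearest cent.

£8,822.33

Periodic rate = 6.1%/12 = 0.00508333; periods = 12·13 = 156.
A = 4,000·(1 + 0.061/12)^156 ≈ 4,000·2.205581654 ≈ 8,822.3266.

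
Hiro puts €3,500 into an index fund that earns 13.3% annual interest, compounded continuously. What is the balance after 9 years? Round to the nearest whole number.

A = P·e^(rt) = 3,500·e^(0.133·9) = 3,500·e^1.197.
e^1.197 ≈ 3.3101714976, so A ≈ 11,585.6002.

€11,586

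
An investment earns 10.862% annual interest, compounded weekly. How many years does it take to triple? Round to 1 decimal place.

(1 + 0.00208885)^(52t) = 3.
52t = ln 3 / ln(1 + 0.00208885) ≈ 1.0986/0.00208667 ≈ 526.4913.
t ≈ 10.1248.

10.1 years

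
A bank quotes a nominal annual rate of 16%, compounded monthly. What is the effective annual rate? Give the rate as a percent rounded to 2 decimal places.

17.23%

EAR = (1 + 16%/12)^12 − 1 = (1 + 0.0133333)^12 − 1.
(1 + 0.0133333)^12 ≈ 1.172271, so EAR ≈ 17.22708%.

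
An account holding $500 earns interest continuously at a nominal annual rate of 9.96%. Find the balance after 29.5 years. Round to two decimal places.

A = P·e^(rt) = 500·e^(0.0996·29.5) = 500·e^2.9382.
e^2.9382 ≈ 18.88182841, so A ≈ 9,440.9142.

$9,440.91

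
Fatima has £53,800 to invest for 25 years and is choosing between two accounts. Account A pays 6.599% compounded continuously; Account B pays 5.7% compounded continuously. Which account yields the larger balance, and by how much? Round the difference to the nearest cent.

Account A, by £56,372.74

Account A growth factor: e^(0.06599·25) = e^1.64975 ≈ 5.20567824493; balance ≈ 280,065.4896.
Account B growth factor: e^(0.057·25) = e^1.425 ≈ 4.15785784276; balance ≈ 223,692.7519.
Account A is larger by 56,372.7376.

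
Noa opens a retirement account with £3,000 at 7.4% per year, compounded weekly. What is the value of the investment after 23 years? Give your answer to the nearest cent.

Growth factor = (1 + 0.074/52)^1196 ≈ 5.4782741172.
A ≈ 3,000 × 5.4782741172 ≈ 16,434.8224.

£16,434.82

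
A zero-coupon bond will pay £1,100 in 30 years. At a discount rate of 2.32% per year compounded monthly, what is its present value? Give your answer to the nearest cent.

£548.80

Growth factor = (1 + 0.0232/12)^360 ≈ 2.00436653.
P = 1,100/2.00436653 ≈ 548.8018.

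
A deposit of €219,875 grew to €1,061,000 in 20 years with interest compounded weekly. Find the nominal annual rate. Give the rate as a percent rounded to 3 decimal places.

7.875%

The 1040-period growth factor is 1,061,000/219,875 = 4.82547.
r/52 = 4.82547^(1/1040) − 1 ≈ 0.00151452, so r ≈ 52·0.00151452 = 7.87550%.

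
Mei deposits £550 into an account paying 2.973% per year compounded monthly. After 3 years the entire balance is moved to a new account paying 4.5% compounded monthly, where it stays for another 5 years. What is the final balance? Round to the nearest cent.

Phase 1: 550·(1 + 0.0024775)^36 ≈ 601.2423.
Phase 2: 601.2423·(1 + 0.00375)^60 ≈ 752.6326.

£752.63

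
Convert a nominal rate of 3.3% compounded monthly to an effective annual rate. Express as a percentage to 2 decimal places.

One year is 12 periods at 0.00275 each: (1 + 0.00275)^12 ≈ 1.033504.
EAR = 1.033504 − 1 ≈ 3.35037%.

3.35%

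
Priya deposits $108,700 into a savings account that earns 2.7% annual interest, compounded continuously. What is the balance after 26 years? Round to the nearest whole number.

$219,333

A = P·e^(rt) = 108,700·e^(0.027·26) = 108,700·e^0.702.
e^0.702 ≈ 2.01778424308, so A ≈ 219,333.1472.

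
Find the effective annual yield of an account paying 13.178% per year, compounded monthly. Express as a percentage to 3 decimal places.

One year is 12 periods at 0.0109817 each: (1 + 0.0109817)^12 ≈ 1.140038.
EAR = 1.140038 − 1 ≈ 14.00381%.

14.004%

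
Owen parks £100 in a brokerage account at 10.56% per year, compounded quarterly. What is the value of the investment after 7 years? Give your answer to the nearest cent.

£207.43

Growth factor = (1 + 0.0264)^28 ≈ 2.07427348.
A ≈ 100 × 2.07427348 ≈ 207.4273.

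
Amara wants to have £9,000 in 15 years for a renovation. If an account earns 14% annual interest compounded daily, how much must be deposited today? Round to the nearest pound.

£1,103

Periodic rate = 14%/365 = 0.000383562; 5475 periods.
P = 9,000/(1 + 0.14/365)^5475 ≈ 9,000/8.162882574 ≈ 1,102.5517.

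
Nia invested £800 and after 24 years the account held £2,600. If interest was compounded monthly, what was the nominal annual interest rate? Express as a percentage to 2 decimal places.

The 288-period growth factor is 2,600/800 = 3.25.
r/12 = 3.25^(1/288) − 1 ≈ 0.00410094, so r ≈ 12·0.00410094 = 4.92113%.

4.92%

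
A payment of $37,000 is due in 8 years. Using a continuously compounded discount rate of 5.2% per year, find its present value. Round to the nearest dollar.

P = A·e^(−rt) = 37,000·e^(−0.416).
e^(−0.416) ≈ 0.65968027048, so P ≈ 24,408.1700.

$24,408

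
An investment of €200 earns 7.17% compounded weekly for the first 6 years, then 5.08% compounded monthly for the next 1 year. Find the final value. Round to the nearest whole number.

€323

Phase 1: 200·(1 + 0.0717/52)^312 ≈ 307.4219.
Phase 2: 307.4219·(1 + 0.0508/12)^12 ≈ 323.4077.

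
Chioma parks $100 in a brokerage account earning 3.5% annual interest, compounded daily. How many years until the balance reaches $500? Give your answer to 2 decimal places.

45.99 years

(1 + 0.0000958904)^(365t) = 500/100 = 5.
365t·ln(1 + 0.0000958904) = ln(5); 365t = 1.6094/9.58858e-05 ≈ 16784.9429.
t ≈ 45.9861 years.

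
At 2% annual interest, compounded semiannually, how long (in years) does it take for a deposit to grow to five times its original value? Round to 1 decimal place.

80.9 years

(1 + 0.01)^(2t) = 5.
2t = ln 5 / ln(1 + 0.01) ≈ 1.6094/0.00995033 ≈ 161.7472.
t ≈ 80.8736.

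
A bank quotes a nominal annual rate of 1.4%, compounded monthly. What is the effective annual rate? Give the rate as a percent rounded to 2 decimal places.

1.41%

One year is 12 periods at 0.00116667 each: (1 + 0.00116667)^12 ≈ 1.01409.
EAR = 1.01409 − 1 ≈ 1.40902%.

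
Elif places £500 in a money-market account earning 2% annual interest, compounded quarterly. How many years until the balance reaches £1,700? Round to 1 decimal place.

(1 + 0.005)^(4t) = 1,700/500 = 3.4.
4t·ln(1 + 0.005) = ln(3.4); 4t = 1.2238/0.00498754 ≈ 245.3665.
t ≈ 61.3416 years.

61.3 years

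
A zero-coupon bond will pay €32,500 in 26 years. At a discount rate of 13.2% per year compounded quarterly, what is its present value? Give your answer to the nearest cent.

Periodic rate = 13.2%/4 = 0.033; 104 periods.
P = 32,500/(1 + 0.033)^104 ≈ 32,500/29.270722205 ≈ 1,110.3245.

€1,110.32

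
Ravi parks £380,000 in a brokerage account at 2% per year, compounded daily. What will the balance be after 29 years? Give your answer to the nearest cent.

Periodic rate = 2%/365 = 0.0000547945; periods = 365·29 = 10585.
A = 380,000·(1 + 0.02/365)^10585 ≈ 380,000·1.78601005113 ≈ 678,683.8194.

£678,683.82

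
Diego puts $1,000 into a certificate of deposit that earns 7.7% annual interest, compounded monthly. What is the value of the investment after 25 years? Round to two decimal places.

Growth factor = (1 + 0.077/12)^300 ≈ 6.81312059.
A ≈ 1,000 × 6.81312059 ≈ 6,813.1206.

$6,813.12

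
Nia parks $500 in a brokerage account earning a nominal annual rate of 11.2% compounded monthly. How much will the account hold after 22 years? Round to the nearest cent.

$5,809.10

Periodic rate = 11.2%/12 = 0.00933333; periods = 12·22 = 264.
A = 500·(1 + 0.112/12)^264 ≈ 500·11.61819476 ≈ 5,809.0974.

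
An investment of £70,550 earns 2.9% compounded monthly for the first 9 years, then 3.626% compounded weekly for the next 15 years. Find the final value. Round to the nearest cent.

After 9 years at 2.9%: 70,550 × 1.29781895967 ≈ 91,561.1276.
Then 15 years at 3.626%: 91,561.1276 × 1.72238585608 ≈ 157,703.5912.

£157,703.59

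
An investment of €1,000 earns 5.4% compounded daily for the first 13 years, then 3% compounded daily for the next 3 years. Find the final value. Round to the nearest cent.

After 13 years at 5.4%: 1,000 × 2.017679475 ≈ 2,017.6795.
Then 3 years at 3%: 2,017.6795 × 1.094170237 ≈ 2,207.6848.

€2,207.68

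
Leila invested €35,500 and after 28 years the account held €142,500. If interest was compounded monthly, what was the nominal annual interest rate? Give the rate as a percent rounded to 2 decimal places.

The 336-period growth factor is 142,500/35,500 = 4.01408.
r/12 = 4.01408^(1/336) − 1 ≈ 0.0041449, so r ≈ 12·0.0041449 = 4.97388%.

4.97%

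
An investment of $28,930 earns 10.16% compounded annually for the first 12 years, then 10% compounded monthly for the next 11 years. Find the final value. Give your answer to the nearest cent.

After 12 years at 10.16%: 28,930 × 3.19364858797 ≈ 92,392.2536.
Then 11 years at 10%: 92,392.2536 × 2.99050410906 ≈ 276,299.4142.

$276,299.41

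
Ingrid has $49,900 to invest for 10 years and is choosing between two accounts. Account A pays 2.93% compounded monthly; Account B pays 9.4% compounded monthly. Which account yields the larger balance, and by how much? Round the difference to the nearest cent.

Account A growth factor: (1 + 0.0293/12)^120 ≈ 1.339964173; balance ≈ 66,864.2122.
Account B growth factor: (1 + 0.094/12)^120 ≈ 2.55062250137; balance ≈ 127,276.0628.
Account B is larger by 60,411.8506.

Account B, by $60,411.85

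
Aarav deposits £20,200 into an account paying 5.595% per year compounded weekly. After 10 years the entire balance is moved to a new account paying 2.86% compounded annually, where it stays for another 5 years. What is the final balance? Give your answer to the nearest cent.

After 10 years at 5.595%: 20,200 × 1.74927115 ≈ 35,335.2772.
Then 5 years at 2.86%: 35,335.2772 × 1.151416901 ≈ 40,685.6354.

£40,685.64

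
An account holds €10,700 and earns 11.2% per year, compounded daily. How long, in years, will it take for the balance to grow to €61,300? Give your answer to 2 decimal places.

We need (1 + 0.000306849)^(365t) = 5.729, so 365t = ln 5.729 / ln 1.000307 ≈ 5689.4502.
t ≈ 5689.4502/365 = 15.5875 years.

15.59 years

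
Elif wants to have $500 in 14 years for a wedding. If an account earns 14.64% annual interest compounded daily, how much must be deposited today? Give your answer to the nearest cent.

Growth factor = (1 + 0.1464/365)^5110 ≈ 7.76160441.
P = 500/7.76160441 ≈ 64.4197.

$64.42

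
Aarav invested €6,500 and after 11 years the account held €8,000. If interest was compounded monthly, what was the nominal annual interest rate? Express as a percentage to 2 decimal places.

The 132-period growth factor is 8,000/6,500 = 1.23077.
r/12 = 1.23077^(1/132) − 1 ≈ 0.00157426, so r ≈ 12·0.00157426 = 1.88912%.

1.89%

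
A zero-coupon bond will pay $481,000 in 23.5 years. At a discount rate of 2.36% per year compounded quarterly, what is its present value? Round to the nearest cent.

$276,689.78

Periodic rate = 2.36%/4 = 0.0059; 94 periods.
P = 481,000/(1 + 0.0059)^94 ≈ 481,000/1.73840901694 ≈ 276,689.7751.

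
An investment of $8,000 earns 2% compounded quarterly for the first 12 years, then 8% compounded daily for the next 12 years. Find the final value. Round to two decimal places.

Phase 1: 8,000·(1 + 0.005)^48 ≈ 10,163.9133.
Phase 2: 10,163.9133·(1 + 0.08/365)^4380 ≈ 26,542.2644.

$26,542.26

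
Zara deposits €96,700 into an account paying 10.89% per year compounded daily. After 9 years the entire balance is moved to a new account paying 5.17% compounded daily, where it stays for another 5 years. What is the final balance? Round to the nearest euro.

€333,635

After 9 years at 10.89%: 96,700 × 2.66433319921 ≈ 257,641.0204.
Then 5 years at 5.17%: 257,641.0204 × 1.29496244439 ≈ 333,635.4455.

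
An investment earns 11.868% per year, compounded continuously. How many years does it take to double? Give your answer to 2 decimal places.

5.84 years

e^(0.11868t) = 2, so 0.11868t = ln 2 ≈ 0.69315.
t ≈ 0.69315/0.11868 ≈ 5.8405.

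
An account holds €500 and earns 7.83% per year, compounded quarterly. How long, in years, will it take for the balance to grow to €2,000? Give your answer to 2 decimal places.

We need (1 + 0.019575)^(4t) = 4, so 4t = ln 4 / ln 1.019575 ≈ 71.5105.
t ≈ 71.5105/4 = 17.8776 years.

17.88 years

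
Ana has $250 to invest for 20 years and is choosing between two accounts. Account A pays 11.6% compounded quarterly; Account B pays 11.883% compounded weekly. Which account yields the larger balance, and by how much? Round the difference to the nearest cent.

Account B, by $223.44

Account A growth factor: (1 + 0.029)^80 ≈ 9.845323276; balance ≈ 2,461.3308.
Account B growth factor: (1 + 0.11883/52)^1040 ≈ 10.73907153; balance ≈ 2,684.7679.
Account B is larger by 223.4371.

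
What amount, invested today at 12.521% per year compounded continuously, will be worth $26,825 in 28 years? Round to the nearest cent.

$805.30

P = A·e^(−rt) = 26,825·e^(−3.50588).
e^(−3.50588) ≈ 0.030020343814, so P ≈ 805.2957.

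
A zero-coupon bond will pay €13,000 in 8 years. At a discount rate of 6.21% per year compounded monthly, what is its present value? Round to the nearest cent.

Growth factor = (1 + 0.005175)^96 ≈ 1.6413497928.
P = 13,000/1.6413497928 ≈ 7,920.3105.

€7,920.31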